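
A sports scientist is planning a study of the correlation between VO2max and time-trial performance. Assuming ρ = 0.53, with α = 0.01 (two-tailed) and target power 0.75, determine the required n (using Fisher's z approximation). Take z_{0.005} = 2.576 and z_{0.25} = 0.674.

Fisher's z: C = ½·ln((1+r)/(1−r)) = ½·ln(3.2553) = 0.5901.
n = ((z_{α/2} + z_β)/C)² + 3.
(2.576 + 0.674) / 0.5901 = 3.250 / 0.5901 = 5.508.
n = 5.508² + 3 = 30.33 + 3 = 33.3.
Round up.

n = 34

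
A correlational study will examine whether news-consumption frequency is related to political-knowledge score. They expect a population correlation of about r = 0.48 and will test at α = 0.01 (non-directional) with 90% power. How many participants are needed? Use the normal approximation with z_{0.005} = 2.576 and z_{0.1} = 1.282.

Fisher's z: C = ½·ln((1+r)/(1−r)) = ½·ln(2.8462) = 0.5230.
n = ((z_{α/2} + z_β)/C)² + 3.
(2.576 + 1.282) / 0.5230 = 3.858 / 0.5230 = 7.377.
n = 7.377² + 3 = 54.42 + 3 = 57.4.
Round up.

n = 58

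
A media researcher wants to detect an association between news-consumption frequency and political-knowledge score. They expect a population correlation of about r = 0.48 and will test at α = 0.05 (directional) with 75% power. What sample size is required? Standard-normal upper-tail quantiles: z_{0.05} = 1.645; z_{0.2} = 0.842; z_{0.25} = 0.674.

n = 23

Fisher's z: C = ½·ln((1+r)/(1−r)) = ½·ln(2.8462) = 0.5230.
n = ((z_{α} + z_β)/C)² + 3.
(1.645 + 0.674) / 0.5230 = 2.319 / 0.5230 = 4.434.
n = 4.434² + 3 = 19.66 + 3 = 22.7.
Round up.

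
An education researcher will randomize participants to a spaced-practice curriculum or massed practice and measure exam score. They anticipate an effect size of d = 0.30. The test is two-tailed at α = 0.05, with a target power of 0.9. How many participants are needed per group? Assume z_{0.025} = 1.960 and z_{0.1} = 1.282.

n = 234 per group

For two independent groups with equal n: n = 2·((z_{α/2} + z_β) / d)².
z_{α/2} + z_β = 1.960 + 1.282 = 3.242.
n = 2 × (3.242 / 0.30)² = 2 × 10.807² = 2 × 116.78 = 233.6.
Round up to the next whole participant.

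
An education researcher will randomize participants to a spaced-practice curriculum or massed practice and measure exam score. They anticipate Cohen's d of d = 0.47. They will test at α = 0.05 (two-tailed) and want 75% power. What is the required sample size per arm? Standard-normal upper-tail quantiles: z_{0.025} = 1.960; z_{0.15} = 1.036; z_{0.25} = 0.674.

n = 63 per group

For two independent groups with equal n: n = 2·((z_{α/2} + z_β) / d)².
z_{α/2} + z_β = 1.960 + 0.674 = 2.634.
n = 2 × (2.634 / 0.47)² = 2 × 5.604² = 2 × 31.41 = 62.8.
Round up to the next whole participant.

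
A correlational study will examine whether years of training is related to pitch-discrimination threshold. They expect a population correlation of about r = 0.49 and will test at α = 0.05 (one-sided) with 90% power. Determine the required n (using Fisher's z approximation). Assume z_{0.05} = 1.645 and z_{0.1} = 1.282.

n = 33

Fisher's z: C = ½·ln((1+r)/(1−r)) = ½·ln(2.9216) = 0.5361.
n = ((z_{α} + z_β)/C)² + 3.
(1.645 + 1.282) / 0.5361 = 2.927 / 0.5361 = 5.460.
n = 5.460² + 3 = 29.81 + 3 = 32.8.
Round up.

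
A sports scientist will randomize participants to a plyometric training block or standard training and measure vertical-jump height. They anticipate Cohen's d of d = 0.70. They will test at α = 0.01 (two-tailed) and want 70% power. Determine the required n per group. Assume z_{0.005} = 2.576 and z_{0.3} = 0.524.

For two independent groups with equal n: n = 2·((z_{α/2} + z_β) / d)².
z_{α/2} + z_β = 2.576 + 0.524 = 3.100.
n = 2 × (3.100 / 0.70)² = 2 × 4.429² = 2 × 19.61 = 39.2.
Round up to the next whole participant.

n = 40 per group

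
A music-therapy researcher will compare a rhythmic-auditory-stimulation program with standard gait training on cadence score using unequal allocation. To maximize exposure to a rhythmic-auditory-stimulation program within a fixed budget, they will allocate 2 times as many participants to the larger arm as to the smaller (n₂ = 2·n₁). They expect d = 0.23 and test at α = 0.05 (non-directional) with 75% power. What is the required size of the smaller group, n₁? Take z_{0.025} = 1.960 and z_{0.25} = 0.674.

With allocation ratio k = n₂/n₁ = 2, Var(x̄₁−x̄₂) = σ²(1/n₁ + 1/(k·n₁)) = σ²·(k+1)/(k·n₁).
So n₁ = (1 + 1/k)·((z_{α/2} + z_β)/d)² = 1.500 × (2.634/0.23)².
n₁ = 1.500 × 131.15 = 196.7.
Round up: n₁ = 197, giving n₂ = 2 × 197 = 394.

n₁ = 197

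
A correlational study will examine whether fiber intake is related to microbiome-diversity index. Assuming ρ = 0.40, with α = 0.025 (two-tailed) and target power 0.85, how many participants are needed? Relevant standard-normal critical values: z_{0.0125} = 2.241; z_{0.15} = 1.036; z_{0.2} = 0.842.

Fisher's z: C = ½·ln((1+r)/(1−r)) = ½·ln(2.3333) = 0.4236.
n = ((z_{α/2} + z_β)/C)² + 3.
(2.241 + 1.036) / 0.4236 = 3.277 / 0.4236 = 7.736.
n = 7.736² + 3 = 59.85 + 3 = 62.8.
Round up.

n = 63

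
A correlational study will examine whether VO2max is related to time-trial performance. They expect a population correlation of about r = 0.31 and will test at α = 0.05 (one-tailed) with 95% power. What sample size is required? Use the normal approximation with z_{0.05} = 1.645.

n = 109

Fisher's z: C = ½·ln((1+r)/(1−r)) = ½·ln(1.8986) = 0.3205.
n = ((z_{α} + z_β)/C)² + 3.
(1.645 + 1.645) / 0.3205 = 3.290 / 0.3205 = 10.265.
n = 10.265² + 3 = 105.37 + 3 = 108.4.
Round up.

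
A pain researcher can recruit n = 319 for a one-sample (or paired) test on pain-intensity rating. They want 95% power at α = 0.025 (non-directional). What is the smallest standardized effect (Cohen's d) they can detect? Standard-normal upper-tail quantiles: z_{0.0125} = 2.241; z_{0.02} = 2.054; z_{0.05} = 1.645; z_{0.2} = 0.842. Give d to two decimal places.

For a single sample (or paired design) of n = 319: d_min = (z_{α/2} + z_β)/√n.
z-sum = 2.241 + 1.645 = 3.886.
d_min = 3.886 / √319 = 3.886 / 17.861 = 0.218.

d_min ≈ 0.22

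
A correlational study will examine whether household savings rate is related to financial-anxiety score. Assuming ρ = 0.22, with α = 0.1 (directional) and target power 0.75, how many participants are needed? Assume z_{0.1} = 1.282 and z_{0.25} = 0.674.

n = 80

Fisher's z: C = ½·ln((1+r)/(1−r)) = ½·ln(1.5641) = 0.2237.
n = ((z_{α} + z_β)/C)² + 3.
(1.282 + 0.674) / 0.2237 = 1.956 / 0.2237 = 8.744.
n = 8.744² + 3 = 76.45 + 3 = 79.5.
Round up.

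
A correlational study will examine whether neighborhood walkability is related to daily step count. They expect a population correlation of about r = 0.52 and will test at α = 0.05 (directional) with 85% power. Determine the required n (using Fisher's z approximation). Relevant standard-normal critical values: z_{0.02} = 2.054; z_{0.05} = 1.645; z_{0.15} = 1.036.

Fisher's z: C = ½·ln((1+r)/(1−r)) = ½·ln(3.1667) = 0.5763.
n = ((z_{α} + z_β)/C)² + 3.
(1.645 + 1.036) / 0.5763 = 2.681 / 0.5763 = 4.652.
n = 4.652² + 3 = 21.64 + 3 = 24.6.
Round up.

n = 25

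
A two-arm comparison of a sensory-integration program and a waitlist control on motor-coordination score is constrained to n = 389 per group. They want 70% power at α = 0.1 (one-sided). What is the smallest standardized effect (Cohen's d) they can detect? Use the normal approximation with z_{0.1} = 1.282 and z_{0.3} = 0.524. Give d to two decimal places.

For two independent groups of n = 389 each: d_min = (z_{α} + z_β)·√(2/n).
z-sum = 1.282 + 0.524 = 1.806.
d_min = 1.806 × √(2/389) = 1.806 × 0.0717 = 0.129.

d_min ≈ 0.13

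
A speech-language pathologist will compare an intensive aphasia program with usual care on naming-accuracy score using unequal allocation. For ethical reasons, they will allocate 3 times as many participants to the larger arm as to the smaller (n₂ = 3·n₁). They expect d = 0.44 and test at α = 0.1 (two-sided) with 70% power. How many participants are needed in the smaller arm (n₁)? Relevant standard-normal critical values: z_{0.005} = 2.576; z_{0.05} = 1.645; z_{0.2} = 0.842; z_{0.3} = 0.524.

With allocation ratio k = n₂/n₁ = 3, Var(x̄₁−x̄₂) = σ²(1/n₁ + 1/(k·n₁)) = σ²·(k+1)/(k·n₁).
So n₁ = (1 + 1/k)·((z_{α/2} + z_β)/d)² = 1.333 × (2.169/0.44)².
n₁ = 1.333 × 24.30 = 32.4.
Round up: n₁ = 33, giving n₂ = 3 × 33 = 99.

n₁ = 33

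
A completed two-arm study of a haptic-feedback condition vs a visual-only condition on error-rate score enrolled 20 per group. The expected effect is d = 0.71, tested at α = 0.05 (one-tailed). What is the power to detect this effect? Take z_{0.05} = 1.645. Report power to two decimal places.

For two equal groups, power = Φ(d·√(n/2) − z_{α}).
d·√(n/2) = 0.71 × √(20/2) = 0.71 × 3.162 = 2.245.
z_β = 2.245 − 1.645 = 0.600.
Power = Φ(0.600) = 0.726.

power ≈ 0.73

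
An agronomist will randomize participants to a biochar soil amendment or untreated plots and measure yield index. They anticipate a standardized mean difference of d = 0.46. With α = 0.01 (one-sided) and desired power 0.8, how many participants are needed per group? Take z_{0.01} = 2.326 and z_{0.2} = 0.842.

n = 95 per group

For two independent groups with equal n: n = 2·((z_{α} + z_β) / d)².
z_{α} + z_β = 2.326 + 0.842 = 3.168.
n = 2 × (3.168 / 0.46)² = 2 × 6.887² = 2 × 47.43 = 94.9.
Round up to the next whole participant.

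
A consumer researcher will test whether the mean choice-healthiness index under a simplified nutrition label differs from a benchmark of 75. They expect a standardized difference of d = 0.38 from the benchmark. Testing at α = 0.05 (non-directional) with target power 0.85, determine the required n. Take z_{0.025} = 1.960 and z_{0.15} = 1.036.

For a one-sample test: n = ((z_{α/2} + z_β) / d)².
z_{α/2} + z_β = 1.960 + 1.036 = 2.996.
n = (2.996 / 0.38)² = 7.884² = 62.16.
Round up.

n = 63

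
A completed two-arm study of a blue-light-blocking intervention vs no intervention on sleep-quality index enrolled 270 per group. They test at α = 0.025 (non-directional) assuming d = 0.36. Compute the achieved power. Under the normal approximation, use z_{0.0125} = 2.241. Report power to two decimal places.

power ≈ 0.97

For two equal groups, power = Φ(d·√(n/2) − z_{α/2}).
d·√(n/2) = 0.36 × √(270/2) = 0.36 × 11.619 = 4.183.
z_β = 4.183 − 2.241 = 1.942.
Power = Φ(1.942) = 0.974.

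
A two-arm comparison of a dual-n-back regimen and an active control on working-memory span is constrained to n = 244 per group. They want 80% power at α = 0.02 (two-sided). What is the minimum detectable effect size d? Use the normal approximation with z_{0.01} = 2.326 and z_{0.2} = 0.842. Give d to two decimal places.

For two independent groups of n = 244 each: d_min = (z_{α/2} + z_β)·√(2/n).
z-sum = 2.326 + 0.842 = 3.168.
d_min = 3.168 × √(2/244) = 3.168 × 0.0905 = 0.287.

d_min ≈ 0.29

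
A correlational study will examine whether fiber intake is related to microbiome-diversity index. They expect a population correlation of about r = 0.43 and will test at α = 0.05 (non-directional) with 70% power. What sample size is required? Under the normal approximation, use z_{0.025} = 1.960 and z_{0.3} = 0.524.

n = 33

Fisher's z: C = ½·ln((1+r)/(1−r)) = ½·ln(2.5088) = 0.4599.
n = ((z_{α/2} + z_β)/C)² + 3.
(1.960 + 0.524) / 0.4599 = 2.484 / 0.4599 = 5.401.
n = 5.401² + 3 = 29.17 + 3 = 32.2.
Round up.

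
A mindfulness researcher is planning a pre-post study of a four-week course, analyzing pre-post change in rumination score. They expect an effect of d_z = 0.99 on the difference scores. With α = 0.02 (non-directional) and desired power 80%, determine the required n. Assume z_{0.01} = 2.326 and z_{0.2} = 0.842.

n = 11 pairs

For a paired (one-sample on differences) test: n = ((z_{α/2} + z_β) / d)².
z_{α/2} + z_β = 2.326 + 0.842 = 3.168.
n = (3.168 / 0.99)² = 3.200² = 10.24.
Round up.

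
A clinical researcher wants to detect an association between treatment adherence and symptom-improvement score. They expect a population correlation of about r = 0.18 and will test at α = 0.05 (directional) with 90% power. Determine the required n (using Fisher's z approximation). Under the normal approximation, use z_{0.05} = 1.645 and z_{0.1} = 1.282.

Fisher's z: C = ½·ln((1+r)/(1−r)) = ½·ln(1.4390) = 0.1820.
n = ((z_{α} + z_β)/C)² + 3.
(1.645 + 1.282) / 0.1820 = 2.927 / 0.1820 = 16.082.
n = 16.082² + 3 = 258.64 + 3 = 261.6.
Round up.

n = 262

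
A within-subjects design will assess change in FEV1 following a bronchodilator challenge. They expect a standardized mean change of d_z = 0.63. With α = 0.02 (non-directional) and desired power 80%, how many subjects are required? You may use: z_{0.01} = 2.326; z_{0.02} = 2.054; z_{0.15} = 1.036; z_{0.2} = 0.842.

n = 26 pairs

For a paired (one-sample on differences) test: n = ((z_{α/2} + z_β) / d)².
z_{α/2} + z_β = 2.326 + 0.842 = 3.168.
n = (3.168 / 0.63)² = 5.029² = 25.29.
Round up.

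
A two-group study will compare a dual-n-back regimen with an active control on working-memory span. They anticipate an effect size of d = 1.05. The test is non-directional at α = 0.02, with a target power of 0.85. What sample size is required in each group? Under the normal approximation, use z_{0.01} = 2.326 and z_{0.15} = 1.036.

n = 21 per group

For two independent groups with equal n: n = 2·((z_{α/2} + z_β) / d)².
z_{α/2} + z_β = 2.326 + 1.036 = 3.362.
n = 2 × (3.362 / 1.05)² = 2 × 3.202² = 2 × 10.25 = 20.5.
Round up to the next whole participant.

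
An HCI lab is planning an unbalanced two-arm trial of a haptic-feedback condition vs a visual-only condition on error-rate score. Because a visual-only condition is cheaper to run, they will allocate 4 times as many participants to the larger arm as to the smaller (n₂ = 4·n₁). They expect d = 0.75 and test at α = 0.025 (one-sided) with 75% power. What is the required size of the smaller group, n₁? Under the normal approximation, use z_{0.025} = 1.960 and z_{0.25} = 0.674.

With allocation ratio k = n₂/n₁ = 4, Var(x̄₁−x̄₂) = σ²(1/n₁ + 1/(k·n₁)) = σ²·(k+1)/(k·n₁).
So n₁ = (1 + 1/k)·((z_{α} + z_β)/d)² = 1.250 × (2.634/0.75)².
n₁ = 1.250 × 12.33 = 15.4.
Round up: n₁ = 16, giving n₂ = 4 × 16 = 64.

n₁ = 16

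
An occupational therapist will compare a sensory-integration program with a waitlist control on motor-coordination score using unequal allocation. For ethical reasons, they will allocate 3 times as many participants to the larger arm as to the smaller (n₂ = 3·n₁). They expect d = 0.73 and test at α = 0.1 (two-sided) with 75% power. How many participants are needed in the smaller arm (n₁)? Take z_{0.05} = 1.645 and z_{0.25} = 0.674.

n₁ = 14

With allocation ratio k = n₂/n₁ = 3, Var(x̄₁−x̄₂) = σ²(1/n₁ + 1/(k·n₁)) = σ²·(k+1)/(k·n₁).
So n₁ = (1 + 1/k)·((z_{α/2} + z_β)/d)² = 1.333 × (2.319/0.73)².
n₁ = 1.333 × 10.09 = 13.5.
Round up: n₁ = 14, giving n₂ = 3 × 14 = 42.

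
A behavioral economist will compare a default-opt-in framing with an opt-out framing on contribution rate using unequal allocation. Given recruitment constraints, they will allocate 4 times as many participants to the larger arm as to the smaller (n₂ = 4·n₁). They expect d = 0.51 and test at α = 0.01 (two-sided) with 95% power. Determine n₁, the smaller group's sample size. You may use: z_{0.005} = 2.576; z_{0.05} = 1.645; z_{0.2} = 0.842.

With allocation ratio k = n₂/n₁ = 4, Var(x̄₁−x̄₂) = σ²(1/n₁ + 1/(k·n₁)) = σ²·(k+1)/(k·n₁).
So n₁ = (1 + 1/k)·((z_{α/2} + z_β)/d)² = 1.250 × (4.221/0.51)².
n₁ = 1.250 × 68.50 = 85.6.
Round up: n₁ = 86, giving n₂ = 4 × 86 = 344.

n₁ = 86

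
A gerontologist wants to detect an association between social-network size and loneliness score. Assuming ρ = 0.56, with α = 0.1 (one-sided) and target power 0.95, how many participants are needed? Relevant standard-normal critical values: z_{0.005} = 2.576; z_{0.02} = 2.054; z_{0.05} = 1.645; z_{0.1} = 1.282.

Fisher's z: C = ½·ln((1+r)/(1−r)) = ½·ln(3.5455) = 0.6328.
n = ((z_{α} + z_β)/C)² + 3.
(1.282 + 1.645) / 0.6328 = 2.927 / 0.6328 = 4.625.
n = 4.625² + 3 = 21.40 + 3 = 24.4.
Round up.

n = 25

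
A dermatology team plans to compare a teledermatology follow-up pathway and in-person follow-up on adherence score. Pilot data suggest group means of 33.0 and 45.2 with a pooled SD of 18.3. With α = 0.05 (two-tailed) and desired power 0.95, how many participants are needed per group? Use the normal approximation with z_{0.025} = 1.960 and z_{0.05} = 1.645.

n = 59 per group

Cohen's d = |M₁ − M₂| / SD_pooled = |33.0 − 45.2| / 18.3 = 12.2 / 18.3 = 0.667.
For two independent groups with equal n: n = 2·((z_{α/2} + z_β) / d)².
z_{α/2} + z_β = 1.960 + 1.645 = 3.605.
n = 2 × (3.605 / 0.667)² = 2 × 5.405² = 2 × 29.21 = 58.4.
Round up to the next whole participant.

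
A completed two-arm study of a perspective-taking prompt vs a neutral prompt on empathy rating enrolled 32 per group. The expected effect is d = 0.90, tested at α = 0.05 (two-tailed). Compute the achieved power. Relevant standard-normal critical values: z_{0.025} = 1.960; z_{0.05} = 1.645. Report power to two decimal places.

For two equal groups, power = Φ(d·√(n/2) − z_{α/2}).
d·√(n/2) = 0.90 × √(32/2) = 0.90 × 4.000 = 3.600.
z_β = 3.600 − 1.960 = 1.640.
Power = Φ(1.640) = 0.949.

power ≈ 0.95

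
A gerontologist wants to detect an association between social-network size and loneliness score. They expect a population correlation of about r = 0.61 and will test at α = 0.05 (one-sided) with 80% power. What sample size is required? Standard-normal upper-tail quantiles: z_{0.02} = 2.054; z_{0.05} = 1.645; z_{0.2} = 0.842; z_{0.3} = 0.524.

Fisher's z: C = ½·ln((1+r)/(1−r)) = ½·ln(4.1282) = 0.7089.
n = ((z_{α} + z_β)/C)² + 3.
(1.645 + 0.842) / 0.7089 = 2.487 / 0.7089 = 3.508.
n = 3.508² + 3 = 12.31 + 3 = 15.3.
Round up.

n = 16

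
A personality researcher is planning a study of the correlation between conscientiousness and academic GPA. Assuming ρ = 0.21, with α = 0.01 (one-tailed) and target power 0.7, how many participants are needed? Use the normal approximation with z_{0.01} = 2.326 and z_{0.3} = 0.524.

n = 182

Fisher's z: C = ½·ln((1+r)/(1−r)) = ½·ln(1.5316) = 0.2132.
n = ((z_{α} + z_β)/C)² + 3.
(2.326 + 0.524) / 0.2132 = 2.850 / 0.2132 = 13.368.
n = 13.368² + 3 = 178.70 + 3 = 181.7.
Round up.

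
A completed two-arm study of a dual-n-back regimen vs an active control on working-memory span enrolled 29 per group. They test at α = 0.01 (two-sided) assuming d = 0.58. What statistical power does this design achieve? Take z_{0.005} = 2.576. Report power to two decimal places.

For two equal groups, power = Φ(d·√(n/2) − z_{α/2}).
d·√(n/2) = 0.58 × √(29/2) = 0.58 × 3.808 = 2.209.
z_β = 2.209 − 2.576 = -0.367.
Power = Φ(-0.367) = 0.357.

power ≈ 0.36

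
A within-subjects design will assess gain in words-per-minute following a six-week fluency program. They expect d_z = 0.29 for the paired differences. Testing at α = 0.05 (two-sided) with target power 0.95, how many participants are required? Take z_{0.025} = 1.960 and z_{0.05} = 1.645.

For a paired (one-sample on differences) test: n = ((z_{α/2} + z_β) / d)².
z_{α/2} + z_β = 1.960 + 1.645 = 3.605.
n = (3.605 / 0.29)² = 12.431² = 154.53.
Round up.

n = 155 pairs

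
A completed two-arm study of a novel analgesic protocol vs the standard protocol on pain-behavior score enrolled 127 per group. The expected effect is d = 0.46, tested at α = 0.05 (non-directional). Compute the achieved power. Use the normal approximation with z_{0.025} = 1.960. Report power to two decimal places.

For two equal groups, power = Φ(d·√(n/2) − z_{α/2}).
d·√(n/2) = 0.46 × √(127/2) = 0.46 × 7.969 = 3.666.
z_β = 3.666 − 1.960 = 1.706.
Power = Φ(1.706) = 0.956.

power ≈ 0.96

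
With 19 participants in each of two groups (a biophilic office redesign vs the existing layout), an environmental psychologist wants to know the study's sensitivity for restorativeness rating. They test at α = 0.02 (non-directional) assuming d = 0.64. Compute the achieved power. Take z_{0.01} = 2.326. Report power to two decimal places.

power ≈ 0.36

For two equal groups, power = Φ(d·√(n/2) − z_{α/2}).
d·√(n/2) = 0.64 × √(19/2) = 0.64 × 3.082 = 1.973.
z_β = 1.973 − 2.326 = -0.353.
Power = Φ(-0.353) = 0.362.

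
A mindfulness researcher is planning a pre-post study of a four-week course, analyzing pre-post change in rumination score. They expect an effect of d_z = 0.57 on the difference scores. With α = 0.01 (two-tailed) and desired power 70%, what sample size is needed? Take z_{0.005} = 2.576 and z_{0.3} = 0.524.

For a paired (one-sample on differences) test: n = ((z_{α/2} + z_β) / d)².
z_{α/2} + z_β = 2.576 + 0.524 = 3.100.
n = (3.100 / 0.57)² = 5.439² = 29.58.
Round up.

n = 30 pairs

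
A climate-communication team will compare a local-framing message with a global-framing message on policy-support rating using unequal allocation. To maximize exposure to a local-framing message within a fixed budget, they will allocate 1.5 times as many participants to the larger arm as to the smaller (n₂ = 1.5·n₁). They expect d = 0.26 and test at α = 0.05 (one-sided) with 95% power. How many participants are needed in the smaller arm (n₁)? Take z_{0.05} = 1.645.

With allocation ratio k = n₂/n₁ = 1.5, Var(x̄₁−x̄₂) = σ²(1/n₁ + 1/(k·n₁)) = σ²·(k+1)/(k·n₁).
So n₁ = (1 + 1/k)·((z_{α} + z_β)/d)² = 1.667 × (3.290/0.26)².
n₁ = 1.667 × 160.12 = 266.9.
Round up: n₁ = 267, giving n₂ = ⌈1.5 × 267⌉ = ⌈400.5⌉ = 401.

n₁ = 267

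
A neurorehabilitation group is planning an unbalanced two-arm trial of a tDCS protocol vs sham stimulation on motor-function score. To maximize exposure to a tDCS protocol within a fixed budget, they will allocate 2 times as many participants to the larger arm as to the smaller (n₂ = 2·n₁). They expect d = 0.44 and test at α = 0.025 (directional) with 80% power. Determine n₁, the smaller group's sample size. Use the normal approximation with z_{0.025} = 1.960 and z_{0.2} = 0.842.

With allocation ratio k = n₂/n₁ = 2, Var(x̄₁−x̄₂) = σ²(1/n₁ + 1/(k·n₁)) = σ²·(k+1)/(k·n₁).
So n₁ = (1 + 1/k)·((z_{α} + z_β)/d)² = 1.500 × (2.802/0.44)².
n₁ = 1.500 × 40.55 = 60.8.
Round up: n₁ = 61, giving n₂ = 2 × 61 = 122.

n₁ = 61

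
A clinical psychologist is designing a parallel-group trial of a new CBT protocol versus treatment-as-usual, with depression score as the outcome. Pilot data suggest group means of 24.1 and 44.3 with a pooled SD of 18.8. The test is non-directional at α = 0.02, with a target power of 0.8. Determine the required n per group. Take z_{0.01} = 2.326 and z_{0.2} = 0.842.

n = 18 per group

Cohen's d = |M₁ − M₂| / SD_pooled = |24.1 − 44.3| / 18.8 = 20.2 / 18.8 = 1.074.
For two independent groups with equal n: n = 2·((z_{α/2} + z_β) / d)².
z_{α/2} + z_β = 2.326 + 0.842 = 3.168.
n = 2 × (3.168 / 1.074)² = 2 × 2.950² = 2 × 8.70 = 17.4.
Round up to the next whole participant.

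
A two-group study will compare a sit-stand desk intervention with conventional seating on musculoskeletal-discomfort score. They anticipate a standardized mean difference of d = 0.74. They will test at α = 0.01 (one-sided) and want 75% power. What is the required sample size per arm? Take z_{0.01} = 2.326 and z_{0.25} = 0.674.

For two independent groups with equal n: n = 2·((z_{α} + z_β) / d)².
z_{α} + z_β = 2.326 + 0.674 = 3.000.
n = 2 × (3.000 / 0.74)² = 2 × 4.054² = 2 × 16.44 = 32.9.
Round up to the next whole participant.

n = 33 per group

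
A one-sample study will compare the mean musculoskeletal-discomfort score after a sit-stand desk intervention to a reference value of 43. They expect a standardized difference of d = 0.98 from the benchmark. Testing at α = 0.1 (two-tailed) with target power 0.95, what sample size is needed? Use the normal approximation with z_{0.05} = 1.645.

n = 12

For a one-sample test: n = ((z_{α/2} + z_β) / d)².
z_{α/2} + z_β = 1.645 + 1.645 = 3.290.
n = (3.290 / 0.98)² = 3.357² = 11.27.
Round up.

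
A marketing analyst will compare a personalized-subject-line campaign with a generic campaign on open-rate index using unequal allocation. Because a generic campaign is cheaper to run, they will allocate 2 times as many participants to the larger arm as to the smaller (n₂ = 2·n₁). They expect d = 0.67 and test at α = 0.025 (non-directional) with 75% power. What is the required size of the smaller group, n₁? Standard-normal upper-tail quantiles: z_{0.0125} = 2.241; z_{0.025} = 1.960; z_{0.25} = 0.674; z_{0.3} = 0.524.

n₁ = 29

With allocation ratio k = n₂/n₁ = 2, Var(x̄₁−x̄₂) = σ²(1/n₁ + 1/(k·n₁)) = σ²·(k+1)/(k·n₁).
So n₁ = (1 + 1/k)·((z_{α/2} + z_β)/d)² = 1.500 × (2.915/0.67)².
n₁ = 1.500 × 18.93 = 28.4.
Round up: n₁ = 29, giving n₂ = 2 × 29 = 58.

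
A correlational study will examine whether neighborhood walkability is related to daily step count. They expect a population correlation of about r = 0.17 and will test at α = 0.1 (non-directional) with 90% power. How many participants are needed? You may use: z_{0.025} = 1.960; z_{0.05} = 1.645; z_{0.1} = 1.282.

Fisher's z: C = ½·ln((1+r)/(1−r)) = ½·ln(1.4096) = 0.1717.
n = ((z_{α/2} + z_β)/C)² + 3.
(1.645 + 1.282) / 0.1717 = 2.927 / 0.1717 = 17.047.
n = 17.047² + 3 = 290.61 + 3 = 293.6.
Round up.

n = 294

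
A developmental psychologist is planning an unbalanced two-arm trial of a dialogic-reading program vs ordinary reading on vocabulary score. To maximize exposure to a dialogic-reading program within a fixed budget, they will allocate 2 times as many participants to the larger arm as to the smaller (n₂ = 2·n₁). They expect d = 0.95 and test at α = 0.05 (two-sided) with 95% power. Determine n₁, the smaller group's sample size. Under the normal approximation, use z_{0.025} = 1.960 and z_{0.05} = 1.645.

n₁ = 22

With allocation ratio k = n₂/n₁ = 2, Var(x̄₁−x̄₂) = σ²(1/n₁ + 1/(k·n₁)) = σ²·(k+1)/(k·n₁).
So n₁ = (1 + 1/k)·((z_{α/2} + z_β)/d)² = 1.500 × (3.605/0.95)².
n₁ = 1.500 × 14.40 = 21.6.
Round up: n₁ = 22, giving n₂ = 2 × 22 = 44.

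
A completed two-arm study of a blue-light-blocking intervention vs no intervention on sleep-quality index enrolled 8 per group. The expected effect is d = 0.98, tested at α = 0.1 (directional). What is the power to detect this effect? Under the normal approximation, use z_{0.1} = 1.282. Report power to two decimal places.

For two equal groups, power = Φ(d·√(n/2) − z_{α}).
d·√(n/2) = 0.98 × √(8/2) = 0.98 × 2.000 = 1.960.
z_β = 1.960 − 1.282 = 0.678.
Power = Φ(0.678) = 0.751.

power ≈ 0.75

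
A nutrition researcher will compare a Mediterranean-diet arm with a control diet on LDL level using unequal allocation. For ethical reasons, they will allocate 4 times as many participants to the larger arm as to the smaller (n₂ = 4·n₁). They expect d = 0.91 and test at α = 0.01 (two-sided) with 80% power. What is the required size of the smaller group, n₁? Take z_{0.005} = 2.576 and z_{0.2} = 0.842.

With allocation ratio k = n₂/n₁ = 4, Var(x̄₁−x̄₂) = σ²(1/n₁ + 1/(k·n₁)) = σ²·(k+1)/(k·n₁).
So n₁ = (1 + 1/k)·((z_{α/2} + z_β)/d)² = 1.250 × (3.418/0.91)².
n₁ = 1.250 × 14.11 = 17.6.
Round up: n₁ = 18, giving n₂ = 4 × 18 = 72.

n₁ = 18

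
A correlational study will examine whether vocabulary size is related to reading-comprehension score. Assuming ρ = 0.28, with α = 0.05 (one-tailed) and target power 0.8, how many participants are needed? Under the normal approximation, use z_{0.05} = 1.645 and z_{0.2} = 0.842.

Fisher's z: C = ½·ln((1+r)/(1−r)) = ½·ln(1.7778) = 0.2877.
n = ((z_{α} + z_β)/C)² + 3.
(1.645 + 0.842) / 0.2877 = 2.487 / 0.2877 = 8.644.
n = 8.644² + 3 = 74.73 + 3 = 77.7.
Round up.

n = 78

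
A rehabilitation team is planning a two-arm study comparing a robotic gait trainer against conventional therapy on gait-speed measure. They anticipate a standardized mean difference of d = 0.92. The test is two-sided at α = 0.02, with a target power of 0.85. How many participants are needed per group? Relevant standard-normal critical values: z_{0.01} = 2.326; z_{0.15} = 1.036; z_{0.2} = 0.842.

n = 27 per group

For two independent groups with equal n: n = 2·((z_{α/2} + z_β) / d)².
z_{α/2} + z_β = 2.326 + 1.036 = 3.362.
n = 2 × (3.362 / 0.92)² = 2 × 3.654² = 2 × 13.35 = 26.7.
Round up to the next whole participant.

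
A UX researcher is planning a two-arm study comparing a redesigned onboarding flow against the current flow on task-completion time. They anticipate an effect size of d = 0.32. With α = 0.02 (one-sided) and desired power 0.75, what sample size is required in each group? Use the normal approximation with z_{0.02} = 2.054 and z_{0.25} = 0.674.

For two independent groups with equal n: n = 2·((z_{α} + z_β) / d)².
z_{α} + z_β = 2.054 + 0.674 = 2.728.
n = 2 × (2.728 / 0.32)² = 2 × 8.525² = 2 × 72.68 = 145.4.
Round up to the next whole participant.

n = 146 per group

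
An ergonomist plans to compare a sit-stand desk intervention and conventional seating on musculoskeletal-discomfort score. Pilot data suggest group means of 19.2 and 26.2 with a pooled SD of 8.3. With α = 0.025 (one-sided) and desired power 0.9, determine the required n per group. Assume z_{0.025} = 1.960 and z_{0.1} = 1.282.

Cohen's d = |M₁ − M₂| / SD_pooled = |19.2 − 26.2| / 8.3 = 7.0 / 8.3 = 0.843.
For two independent groups with equal n: n = 2·((z_{α} + z_β) / d)².
z_{α} + z_β = 1.960 + 1.282 = 3.242.
n = 2 × (3.242 / 0.843)² = 2 × 3.846² = 2 × 14.79 = 29.6.
Round up to the next whole participant.

n = 30 per group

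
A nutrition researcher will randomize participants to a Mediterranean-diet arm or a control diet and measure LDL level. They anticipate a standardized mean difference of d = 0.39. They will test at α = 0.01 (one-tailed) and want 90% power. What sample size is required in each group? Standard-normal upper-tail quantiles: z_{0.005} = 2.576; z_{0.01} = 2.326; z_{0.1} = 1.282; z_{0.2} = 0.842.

n = 172 per group

For two independent groups with equal n: n = 2·((z_{α} + z_β) / d)².
z_{α} + z_β = 2.326 + 1.282 = 3.608.
n = 2 × (3.608 / 0.39)² = 2 × 9.251² = 2 × 85.59 = 171.2.
Round up to the next whole participant.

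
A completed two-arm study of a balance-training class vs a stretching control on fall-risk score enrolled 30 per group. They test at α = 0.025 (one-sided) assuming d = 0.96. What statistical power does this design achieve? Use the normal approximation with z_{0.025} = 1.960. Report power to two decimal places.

power ≈ 0.96

For two equal groups, power = Φ(d·√(n/2) − z_{α}).
d·√(n/2) = 0.96 × √(30/2) = 0.96 × 3.873 = 3.718.
z_β = 3.718 − 1.960 = 1.758.
Power = Φ(1.758) = 0.961.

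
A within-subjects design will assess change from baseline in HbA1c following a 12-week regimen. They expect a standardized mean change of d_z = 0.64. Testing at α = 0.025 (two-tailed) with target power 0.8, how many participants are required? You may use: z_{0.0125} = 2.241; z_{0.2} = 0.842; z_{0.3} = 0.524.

n = 24 pairs

For a paired (one-sample on differences) test: n = ((z_{α/2} + z_β) / d)².
z_{α/2} + z_β = 2.241 + 0.842 = 3.083.
n = (3.083 / 0.64)² = 4.817² = 23.21.
Round up.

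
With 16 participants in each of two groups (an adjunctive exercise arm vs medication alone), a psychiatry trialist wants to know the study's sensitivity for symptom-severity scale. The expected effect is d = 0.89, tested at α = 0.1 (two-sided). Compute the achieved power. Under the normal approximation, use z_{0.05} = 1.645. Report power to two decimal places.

power ≈ 0.81

For two equal groups, power = Φ(d·√(n/2) − z_{α/2}).
d·√(n/2) = 0.89 × √(16/2) = 0.89 × 2.828 = 2.517.
z_β = 2.517 − 1.645 = 0.872.
Power = Φ(0.872) = 0.808.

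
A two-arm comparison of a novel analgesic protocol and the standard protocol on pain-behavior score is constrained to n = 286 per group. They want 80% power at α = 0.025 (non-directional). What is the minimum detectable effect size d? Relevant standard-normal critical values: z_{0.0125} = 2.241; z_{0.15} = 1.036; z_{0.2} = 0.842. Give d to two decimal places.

For two independent groups of n = 286 each: d_min = (z_{α/2} + z_β)·√(2/n).
z-sum = 2.241 + 0.842 = 3.083.
d_min = 3.083 × √(2/286) = 3.083 × 0.0836 = 0.258.

d_min ≈ 0.26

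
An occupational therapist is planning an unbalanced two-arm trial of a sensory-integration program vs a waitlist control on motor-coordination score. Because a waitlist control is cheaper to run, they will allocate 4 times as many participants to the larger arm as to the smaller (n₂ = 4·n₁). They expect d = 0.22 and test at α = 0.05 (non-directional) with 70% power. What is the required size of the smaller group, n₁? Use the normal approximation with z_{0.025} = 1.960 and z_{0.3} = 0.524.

With allocation ratio k = n₂/n₁ = 4, Var(x̄₁−x̄₂) = σ²(1/n₁ + 1/(k·n₁)) = σ²·(k+1)/(k·n₁).
So n₁ = (1 + 1/k)·((z_{α/2} + z_β)/d)² = 1.250 × (2.484/0.22)².
n₁ = 1.250 × 127.48 = 159.4.
Round up: n₁ = 160, giving n₂ = 4 × 160 = 640.

n₁ = 160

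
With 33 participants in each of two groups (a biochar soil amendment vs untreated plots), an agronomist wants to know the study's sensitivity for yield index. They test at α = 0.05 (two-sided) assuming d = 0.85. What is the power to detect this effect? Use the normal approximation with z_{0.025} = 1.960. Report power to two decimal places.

power ≈ 0.93

For two equal groups, power = Φ(d·√(n/2) − z_{α/2}).
d·√(n/2) = 0.85 × √(33/2) = 0.85 × 4.062 = 3.453.
z_β = 3.453 − 1.960 = 1.493.
Power = Φ(1.493) = 0.932.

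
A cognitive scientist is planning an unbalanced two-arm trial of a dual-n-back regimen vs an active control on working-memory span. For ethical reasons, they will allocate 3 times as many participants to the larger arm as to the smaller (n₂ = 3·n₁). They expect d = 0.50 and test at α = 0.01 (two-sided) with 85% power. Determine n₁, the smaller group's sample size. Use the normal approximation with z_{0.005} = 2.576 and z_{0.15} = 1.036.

With allocation ratio k = n₂/n₁ = 3, Var(x̄₁−x̄₂) = σ²(1/n₁ + 1/(k·n₁)) = σ²·(k+1)/(k·n₁).
So n₁ = (1 + 1/k)·((z_{α/2} + z_β)/d)² = 1.333 × (3.612/0.50)².
n₁ = 1.333 × 52.19 = 69.6.
Round up: n₁ = 70, giving n₂ = 3 × 70 = 210.

n₁ = 70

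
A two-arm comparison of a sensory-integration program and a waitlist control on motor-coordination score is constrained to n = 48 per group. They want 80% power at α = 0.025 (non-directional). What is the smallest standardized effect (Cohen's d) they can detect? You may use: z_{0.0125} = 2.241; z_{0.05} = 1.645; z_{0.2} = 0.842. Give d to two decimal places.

d_min ≈ 0.63

For two independent groups of n = 48 each: d_min = (z_{α/2} + z_β)·√(2/n).
z-sum = 2.241 + 0.842 = 3.083.
d_min = 3.083 × √(2/48) = 3.083 × 0.2041 = 0.629.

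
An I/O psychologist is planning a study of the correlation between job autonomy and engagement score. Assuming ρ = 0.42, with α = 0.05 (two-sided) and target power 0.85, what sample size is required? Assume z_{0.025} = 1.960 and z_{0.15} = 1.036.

Fisher's z: C = ½·ln((1+r)/(1−r)) = ½·ln(2.4483) = 0.4477.
n = ((z_{α/2} + z_β)/C)² + 3.
(1.960 + 1.036) / 0.4477 = 2.996 / 0.4477 = 6.692.
n = 6.692² + 3 = 44.78 + 3 = 47.8.
Round up.

n = 48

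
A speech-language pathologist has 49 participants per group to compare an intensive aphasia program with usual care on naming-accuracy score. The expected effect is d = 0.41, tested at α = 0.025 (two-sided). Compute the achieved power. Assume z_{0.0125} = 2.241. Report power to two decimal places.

For two equal groups, power = Φ(d·√(n/2) − z_{α/2}).
d·√(n/2) = 0.41 × √(49/2) = 0.41 × 4.950 = 2.029.
z_β = 2.029 − 2.241 = -0.212.
Power = Φ(-0.212) = 0.416.

power ≈ 0.42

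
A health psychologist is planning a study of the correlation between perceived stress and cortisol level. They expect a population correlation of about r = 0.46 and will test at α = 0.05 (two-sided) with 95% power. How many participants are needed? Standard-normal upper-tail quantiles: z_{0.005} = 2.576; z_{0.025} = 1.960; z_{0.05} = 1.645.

n = 56

Fisher's z: C = ½·ln((1+r)/(1−r)) = ½·ln(2.7037) = 0.4973.
n = ((z_{α/2} + z_β)/C)² + 3.
(1.960 + 1.645) / 0.4973 = 3.605 / 0.4973 = 7.249.
n = 7.249² + 3 = 52.55 + 3 = 55.6.
Round up.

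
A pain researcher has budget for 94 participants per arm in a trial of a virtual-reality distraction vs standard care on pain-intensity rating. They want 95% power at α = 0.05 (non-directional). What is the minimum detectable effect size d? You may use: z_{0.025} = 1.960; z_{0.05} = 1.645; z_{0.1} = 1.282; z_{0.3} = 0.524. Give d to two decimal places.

For two independent groups of n = 94 each: d_min = (z_{α/2} + z_β)·√(2/n).
z-sum = 1.960 + 1.645 = 3.605.
d_min = 3.605 × √(2/94) = 3.605 × 0.1459 = 0.526.

d_min ≈ 0.53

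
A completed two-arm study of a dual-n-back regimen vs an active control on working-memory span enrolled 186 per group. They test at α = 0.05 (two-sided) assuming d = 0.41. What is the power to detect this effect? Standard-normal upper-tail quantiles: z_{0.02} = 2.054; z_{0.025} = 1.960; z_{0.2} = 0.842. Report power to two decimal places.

For two equal groups, power = Φ(d·√(n/2) − z_{α/2}).
d·√(n/2) = 0.41 × √(186/2) = 0.41 × 9.644 = 3.954.
z_β = 3.954 − 1.960 = 1.994.
Power = Φ(1.994) = 0.977.

power ≈ 0.98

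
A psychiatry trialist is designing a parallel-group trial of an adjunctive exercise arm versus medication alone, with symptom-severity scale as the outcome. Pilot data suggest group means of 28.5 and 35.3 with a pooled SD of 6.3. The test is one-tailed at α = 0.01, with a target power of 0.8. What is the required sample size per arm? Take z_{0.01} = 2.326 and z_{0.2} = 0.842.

n = 18 per group

Cohen's d = |M₁ − M₂| / SD_pooled = |28.5 − 35.3| / 6.3 = 6.8 / 6.3 = 1.079.
For two independent groups with equal n: n = 2·((z_{α} + z_β) / d)².
z_{α} + z_β = 2.326 + 0.842 = 3.168.
n = 2 × (3.168 / 1.079)² = 2 × 2.936² = 2 × 8.62 = 17.2.
Round up to the next whole participant.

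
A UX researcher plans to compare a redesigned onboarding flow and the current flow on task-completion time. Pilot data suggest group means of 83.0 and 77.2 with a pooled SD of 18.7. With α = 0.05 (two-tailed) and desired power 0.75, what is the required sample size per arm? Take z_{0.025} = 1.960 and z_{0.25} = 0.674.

n = 145 per group

Cohen's d = |M₁ − M₂| / SD_pooled = |83.0 − 77.2| / 18.7 = 5.8 / 18.7 = 0.310.
For two independent groups with equal n: n = 2·((z_{α/2} + z_β) / d)².
z_{α/2} + z_β = 1.960 + 0.674 = 2.634.
n = 2 × (2.634 / 0.310)² = 2 × 8.497² = 2 × 72.20 = 144.4.
Round up to the next whole participant.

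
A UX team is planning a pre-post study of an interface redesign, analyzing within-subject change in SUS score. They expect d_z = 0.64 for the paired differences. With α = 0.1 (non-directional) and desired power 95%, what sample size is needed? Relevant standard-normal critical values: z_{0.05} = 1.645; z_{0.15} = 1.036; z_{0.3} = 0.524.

For a paired (one-sample on differences) test: n = ((z_{α/2} + z_β) / d)².
z_{α/2} + z_β = 1.645 + 1.645 = 3.290.
n = (3.290 / 0.64)² = 5.141² = 26.43.
Round up.

n = 27 pairs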